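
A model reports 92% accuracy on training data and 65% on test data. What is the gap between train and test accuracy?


Gap = train_accuracy - test_accuracy
= 92 - 65
= 27%
This large gap strongly indicates overfitting.

27


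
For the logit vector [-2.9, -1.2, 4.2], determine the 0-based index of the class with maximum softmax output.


Softmax is a monotonic transformation, so it preserves the argmax.
We need to find the index of the maximum logit.
Index 0: -2.9
Index 1: -1.2
Index 2: 4.2
Maximum logit = 4.2 at index 2

2


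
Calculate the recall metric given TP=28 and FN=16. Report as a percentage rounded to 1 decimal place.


Recall = TP / (TP + FN) * 100
= 28 / (28 + 16)
= 28 / 44
= 0.6364
= 63.6%

63.6


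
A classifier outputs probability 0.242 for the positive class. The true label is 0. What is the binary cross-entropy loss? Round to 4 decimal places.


For y=0: Loss = -log(1-p)
= -log(1 - 0.242)
= -log(0.758)
= -(-0.2771)
= 0.2771

0.2771


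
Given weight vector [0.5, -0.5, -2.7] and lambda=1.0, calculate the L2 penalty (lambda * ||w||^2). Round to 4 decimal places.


Squaring each weight:
0.5^2 = 0.25
(-0.5)^2 = 0.25
(-2.7)^2 = 7.29
Sum of squares = 7.79
Penalty = 1.0 * 7.79 = 7.7900

7.7900


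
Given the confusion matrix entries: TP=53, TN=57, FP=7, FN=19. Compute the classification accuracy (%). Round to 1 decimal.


Accuracy = (TP + TN) / (TP + TN + FP + FN) * 100
= (53 + 57) / (53 + 57 + 7 + 19)
= 110 / 136
= 0.8088
= 80.9%

80.9


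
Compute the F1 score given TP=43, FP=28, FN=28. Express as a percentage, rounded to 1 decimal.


Precision = TP / (TP + FP) = 43 / 71 = 0.6056
Recall = TP / (TP + FN) = 43 / 71 = 0.6056
F1 = 2 * P * R / (P + R)
= 2 * 0.6056 * 0.6056 / (0.6056 + 0.6056)
= 0.7336 / 1.2113
= 0.6056
As percentage: 60.6%

60.6


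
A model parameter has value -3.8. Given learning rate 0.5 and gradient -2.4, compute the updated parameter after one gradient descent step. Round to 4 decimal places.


w_new = w_old - lr * gradient
= -3.8 - 0.5 * -2.4
= -3.8 - (-1.2)
= -2.6000

-2.6000


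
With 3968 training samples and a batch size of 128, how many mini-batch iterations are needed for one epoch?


Iterations per epoch = dataset_size / batch_size
= 3968 / 128
= 31

31


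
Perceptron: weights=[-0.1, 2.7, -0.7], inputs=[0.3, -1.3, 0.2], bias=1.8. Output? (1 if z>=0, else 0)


z = w . x + b
= -0.1*0.3 + 2.7*-1.3 + -0.7*0.2 + 1.8
= -0.03 + -3.51 + -0.14 + 1.8
= -3.68 + 1.8
= -1.88
Since z = -1.88 < 0, output = 0

0


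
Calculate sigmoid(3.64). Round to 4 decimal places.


sigmoid(z) = 1 / (1 + exp(-z))
exp(-(3.64)) = exp(-3.64) = 0.0263
1 + 0.0263 = 1.0263
1 / 1.0263 = 0.9744

0.9744


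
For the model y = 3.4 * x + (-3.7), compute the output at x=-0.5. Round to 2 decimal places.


y = 3.4 * -0.5 + (-3.7)
= -1.7 + (-3.7)
= -5.40

-5.40


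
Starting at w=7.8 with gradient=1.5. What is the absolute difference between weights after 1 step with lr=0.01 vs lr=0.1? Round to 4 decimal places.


With lr=0.01: w_new = 7.8 - 0.01 * 1.5 = 7.785
With lr=0.1: w_new = 7.8 - 0.1 * 1.5 = 7.65
Absolute difference = |7.785 - 7.65|
= 0.1350

0.1350


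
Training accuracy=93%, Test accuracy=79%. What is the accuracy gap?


Gap = train_accuracy - test_accuracy
= 93 - 79
= 14%
This gap suggests the model is overfitting.

14


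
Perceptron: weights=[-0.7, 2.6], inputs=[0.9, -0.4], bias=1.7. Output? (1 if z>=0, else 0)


z = w . x + b
= -0.7*0.9 + 2.6*-0.4 + 1.7
= -0.63 + -1.04 + 1.7
= -1.67 + 1.7
= 0.03
Since z = 0.03 >= 0, output = 1

1


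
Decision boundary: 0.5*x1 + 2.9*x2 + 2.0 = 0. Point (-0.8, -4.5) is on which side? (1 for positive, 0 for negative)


Compute 0.5 * -0.8 + 2.9 * -4.5 + 2.0
= -0.4 + -13.05 + 2.0
= -11.45
Since -11.45 < 0, the point is on the negative side.

0


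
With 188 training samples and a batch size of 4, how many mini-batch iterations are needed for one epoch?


Iterations per epoch = dataset_size / batch_size
= 188 / 4
= 47

47


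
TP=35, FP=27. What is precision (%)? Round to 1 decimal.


Precision = TP / (TP + FP) * 100
= 35 / (35 + 27)
= 35 / 62
= 0.5645
= 56.5%

56.5


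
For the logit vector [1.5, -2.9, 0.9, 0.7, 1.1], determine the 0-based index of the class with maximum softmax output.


Softmax is a monotonic transformation, so it preserves the argmax.
We need to find the index of the maximum logit.
Index 0: 1.5
Index 1: -2.9
Index 2: 0.9
Index 3: 0.7
Index 4: 1.1
Maximum logit = 1.5 at index 0

0


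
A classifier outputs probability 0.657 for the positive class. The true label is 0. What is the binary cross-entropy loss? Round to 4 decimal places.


For y=0: Loss = -log(1-p)
= -log(1 - 0.657)
= -log(0.343)
= -(-1.07)
= 1.0700

1.0700


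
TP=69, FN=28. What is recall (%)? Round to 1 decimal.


Recall = TP / (TP + FN) * 100
= 69 / (69 + 28)
= 69 / 97
= 0.7113
= 71.1%

71.1


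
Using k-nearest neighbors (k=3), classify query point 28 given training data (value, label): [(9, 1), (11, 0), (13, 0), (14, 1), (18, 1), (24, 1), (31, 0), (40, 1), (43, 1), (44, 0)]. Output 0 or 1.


Distances from query 28:
Point 31 (class 0): distance = 3
Point 24 (class 1): distance = 4
Point 18 (class 1): distance = 10
K=3 nearest neighbors: classes = [0, 1, 1]
Votes for class 1: 2 / 3
Majority vote => class 1

1


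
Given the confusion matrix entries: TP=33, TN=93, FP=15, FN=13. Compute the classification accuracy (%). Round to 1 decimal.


Accuracy = (TP + TN) / (TP + TN + FP + FN) * 100
= (33 + 93) / (33 + 93 + 15 + 13)
= 126 / 154
= 0.8182
= 81.8%

81.8


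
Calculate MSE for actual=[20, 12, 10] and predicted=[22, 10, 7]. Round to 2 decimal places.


Differences: [-2, 2, 3]
Squared errors: [4, 4, 9]
Sum of squared errors = 17
MSE = 17 / 3 = 5.67

5.67


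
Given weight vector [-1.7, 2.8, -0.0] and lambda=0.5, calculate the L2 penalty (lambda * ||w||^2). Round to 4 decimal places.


Squaring each weight:
(-1.7)^2 = 2.89
2.8^2 = 7.84
(-0.0)^2 = 0.0
Sum of squares = 10.73
Penalty = 0.5 * 10.73 = 5.3650

5.3650


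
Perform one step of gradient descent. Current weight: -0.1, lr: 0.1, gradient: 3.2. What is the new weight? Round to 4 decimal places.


w_new = w_old - lr * gradient
= -0.1 - 0.1 * 3.2
= -0.1 - (0.32)
= -0.4200

-0.4200


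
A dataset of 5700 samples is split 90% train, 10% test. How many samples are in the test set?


Train samples = 5700 * 90% = 5130
Test samples = 5700 - 5130
= 570

570


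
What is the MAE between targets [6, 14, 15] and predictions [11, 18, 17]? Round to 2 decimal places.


Absolute errors: [5, 4, 2]
Sum of absolute errors = 11
MAE = 11 / 3 = 3.67

3.67


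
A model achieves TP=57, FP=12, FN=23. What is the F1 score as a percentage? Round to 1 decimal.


Precision = TP / (TP + FP) = 57 / 69 = 0.8261
Recall = TP / (TP + FN) = 57 / 80 = 0.7125
F1 = 2 * P * R / (P + R)
= 2 * 0.8261 * 0.7125 / (0.8261 + 0.7125)
= 1.1772 / 1.5386
= 0.7651
As percentage: 76.5%

76.5


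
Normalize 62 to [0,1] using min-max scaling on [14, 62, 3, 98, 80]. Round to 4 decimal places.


Min = 3, Max = 98
Range = 98 - 3 = 95
Scaled = (x - min) / (max - min)
= (62 - 3) / 95
= 59 / 95
= 0.6211

0.6211


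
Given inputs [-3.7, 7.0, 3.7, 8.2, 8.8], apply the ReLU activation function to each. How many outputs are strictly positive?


ReLU(x) = max(0, x) for each element:
ReLU(-3.7) = 0
ReLU(7.0) = 7.0
ReLU(3.7) = 3.7
ReLU(8.2) = 8.2
ReLU(8.8) = 8.8
Active neurons (>0): 4

4


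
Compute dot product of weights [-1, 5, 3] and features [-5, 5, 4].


Element-wise products:
-1 * -5 = 5
5 * 5 = 25
3 * 4 = 12
Sum = 5 + 25 + 12
= 42

42


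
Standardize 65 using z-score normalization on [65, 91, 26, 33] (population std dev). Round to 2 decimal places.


Mean = (65 + 91 + 26 + 33) / 4 = 53.75
Variance = sum((x_i - mean)^2) / n = 678.6875
Std = sqrt(678.6875) = 26.0516
Z = (x - mean) / std
= (65 - 53.75) / 26.0516
= 11.25 / 26.0516
= 0.43

0.43


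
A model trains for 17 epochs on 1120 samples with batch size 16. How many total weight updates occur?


Iterations per epoch = 1120 / 16 = 70
Total updates = iterations_per_epoch * epochs
= 70 * 17
= 1190

1190


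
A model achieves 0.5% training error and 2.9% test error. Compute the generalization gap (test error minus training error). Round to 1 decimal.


Generalization gap = test_error - train_error
= 2.9 - 0.5
= 2.4%
A moderate gap.

2.4


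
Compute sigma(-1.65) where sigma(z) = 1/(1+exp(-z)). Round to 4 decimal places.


sigmoid(z) = 1 / (1 + exp(-z))
exp(-(-1.65)) = exp(1.65) = 5.207
1 + 5.207 = 6.207
1 / 6.207 = 0.1611

0.1611


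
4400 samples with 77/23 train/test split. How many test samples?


Train samples = 4400 * 77% = 3388
Test samples = 4400 - 3388
= 1012

1012


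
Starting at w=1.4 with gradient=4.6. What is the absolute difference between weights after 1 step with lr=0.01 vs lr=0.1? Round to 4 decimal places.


With lr=0.01: w_new = 1.4 - 0.01 * 4.6 = 1.354
With lr=0.1: w_new = 1.4 - 0.1 * 4.6 = 0.94
Absolute difference = |1.354 - 0.94|
= 0.4140

0.4140


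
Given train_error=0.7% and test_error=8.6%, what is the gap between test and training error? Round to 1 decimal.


Generalization gap = test_error - train_error
= 8.6 - 0.7
= 7.9%
A moderate gap.

7.9


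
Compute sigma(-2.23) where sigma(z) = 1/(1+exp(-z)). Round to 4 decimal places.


sigmoid(z) = 1 / (1 + exp(-z))
exp(-(-2.23)) = exp(2.23) = 9.2999
1 + 9.2999 = 10.2999
1 / 10.2999 = 0.0971

0.0971


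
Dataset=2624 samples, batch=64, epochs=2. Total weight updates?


Iterations per epoch = 2624 / 64 = 41
Total updates = iterations_per_epoch * epochs
= 41 * 2
= 82

82


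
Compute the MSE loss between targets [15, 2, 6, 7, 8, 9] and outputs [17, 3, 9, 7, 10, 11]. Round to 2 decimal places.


Differences: [-2, -1, -3, 0, -2, -2]
Squared errors: [4, 1, 9, 0, 4, 4]
Sum of squared errors = 22
MSE = 22 / 6 = 3.67

3.67


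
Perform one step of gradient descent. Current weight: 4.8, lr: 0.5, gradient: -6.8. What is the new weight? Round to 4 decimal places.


w_new = w_old - lr * gradient
= 4.8 - 0.5 * -6.8
= 4.8 - (-3.4)
= 8.2000

8.2000


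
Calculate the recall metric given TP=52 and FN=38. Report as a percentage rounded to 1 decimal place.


Recall = TP / (TP + FN) * 100
= 52 / (52 + 38)
= 52 / 90
= 0.5778
= 57.8%

57.8


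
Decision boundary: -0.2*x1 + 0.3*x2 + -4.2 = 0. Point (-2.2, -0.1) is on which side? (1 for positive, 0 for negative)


Compute -0.2 * -2.2 + 0.3 * -0.1 + -4.2
= 0.44 + -0.03 + -4.2
= -3.79
Since -3.79 < 0, the point is on the negative side.

0


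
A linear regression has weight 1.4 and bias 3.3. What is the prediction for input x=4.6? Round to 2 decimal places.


y = 1.4 * 4.6 + (3.3)
= 6.44 + (3.3)
= 9.74

9.74


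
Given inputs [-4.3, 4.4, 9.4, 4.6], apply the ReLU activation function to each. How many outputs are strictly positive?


ReLU(x) = max(0, x) for each element:
ReLU(-4.3) = 0
ReLU(4.4) = 4.4
ReLU(9.4) = 9.4
ReLU(4.6) = 4.6
Active neurons (>0): 3

3


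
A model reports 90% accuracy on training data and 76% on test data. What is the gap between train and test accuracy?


Gap = train_accuracy - test_accuracy
= 90 - 76
= 14%
This gap suggests the model is overfitting.

14


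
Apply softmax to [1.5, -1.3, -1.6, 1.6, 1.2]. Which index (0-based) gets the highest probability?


Softmax is a monotonic transformation, so it preserves the argmax.
We need to find the index of the maximum logit.
Index 0: 1.5
Index 1: -1.3
Index 2: -1.6
Index 3: 1.6
Index 4: 1.2
Maximum logit = 1.6 at index 3

3


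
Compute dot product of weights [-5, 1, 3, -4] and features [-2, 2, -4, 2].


Element-wise products:
-5 * -2 = 10
1 * 2 = 2
3 * -4 = -12
-4 * 2 = -8
Sum = 10 + 2 + -12 + -8
= -8

-8


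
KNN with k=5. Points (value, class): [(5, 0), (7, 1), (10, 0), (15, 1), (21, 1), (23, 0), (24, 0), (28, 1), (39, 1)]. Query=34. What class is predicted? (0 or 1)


Distances from query 34:
Point 39 (class 1): distance = 5
Point 28 (class 1): distance = 6
Point 24 (class 0): distance = 10
Point 23 (class 0): distance = 11
Point 21 (class 1): distance = 13
K=5 nearest neighbors: classes = [1, 1, 0, 0, 1]
Votes for class 1: 3 / 5
Majority vote => class 1

1


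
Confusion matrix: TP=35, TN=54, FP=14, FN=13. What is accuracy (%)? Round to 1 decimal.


Accuracy = (TP + TN) / (TP + TN + FP + FN) * 100
= (35 + 54) / (35 + 54 + 14 + 13)
= 89 / 116
= 0.7672
= 76.7%

76.7


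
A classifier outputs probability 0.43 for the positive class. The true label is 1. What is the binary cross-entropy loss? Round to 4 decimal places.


For y=1: Loss = -log(p)
= -log(0.43)
= -(-0.844)
= 0.8440

0.8440


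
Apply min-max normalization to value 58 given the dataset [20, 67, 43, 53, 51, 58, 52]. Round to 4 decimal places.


Min = 20, Max = 67
Range = 67 - 20 = 47
Scaled = (x - min) / (max - min)
= (58 - 20) / 47
= 38 / 47
= 0.8085

0.8085


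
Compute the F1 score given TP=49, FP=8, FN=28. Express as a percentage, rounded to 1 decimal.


Precision = TP / (TP + FP) = 49 / 57 = 0.8596
Recall = TP / (TP + FN) = 49 / 77 = 0.6364
F1 = 2 * P * R / (P + R)
= 2 * 0.8596 * 0.6364 / (0.8596 + 0.6364)
= 1.0941 / 1.496
= 0.7313
As percentage: 73.1%

73.1


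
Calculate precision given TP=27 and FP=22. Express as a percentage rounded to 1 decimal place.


Precision = TP / (TP + FP) * 100
= 27 / (27 + 22)
= 27 / 49
= 0.551
= 55.1%

55.1


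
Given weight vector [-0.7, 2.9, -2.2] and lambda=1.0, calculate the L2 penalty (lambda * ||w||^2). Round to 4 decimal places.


Squaring each weight:
(-0.7)^2 = 0.49
2.9^2 = 8.41
(-2.2)^2 = 4.84
Sum of squares = 13.74
Penalty = 1.0 * 13.74 = 13.7400

13.7400


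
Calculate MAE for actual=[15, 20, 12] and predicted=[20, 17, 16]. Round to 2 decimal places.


Absolute errors: [5, 3, 4]
Sum of absolute errors = 12
MAE = 12 / 3 = 4.00

4.00


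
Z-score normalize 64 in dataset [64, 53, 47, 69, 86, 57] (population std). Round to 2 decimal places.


Mean = (64 + 53 + 47 + 69 + 86 + 57) / 6 = 62.6667
Variance = sum((x_i - mean)^2) / n = 159.5556
Std = sqrt(159.5556) = 12.6315
Z = (x - mean) / std
= (64 - 62.6667) / 12.6315
= 1.3333 / 12.6315
= 0.11

0.11


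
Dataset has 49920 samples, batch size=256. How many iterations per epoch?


Iterations per epoch = dataset_size / batch_size
= 49920 / 256
= 195

195


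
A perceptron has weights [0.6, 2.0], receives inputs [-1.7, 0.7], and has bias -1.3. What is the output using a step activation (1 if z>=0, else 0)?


z = w . x + b
= 0.6*-1.7 + 2.0*0.7 + -1.3
= -1.02 + 1.4 + -1.3
= 0.38 + -1.3
= -0.92
Since z = -0.92 < 0, output = 0

0


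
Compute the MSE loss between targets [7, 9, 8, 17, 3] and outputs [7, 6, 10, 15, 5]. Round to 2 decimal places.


Differences: [0, 3, -2, 2, -2]
Squared errors: [0, 9, 4, 4, 4]
Sum of squared errors = 21
MSE = 21 / 5 = 4.20

4.20


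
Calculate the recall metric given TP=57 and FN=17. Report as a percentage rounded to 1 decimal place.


Recall = TP / (TP + FN) * 100
= 57 / (57 + 17)
= 57 / 74
= 0.7703
= 77.0%

77.0


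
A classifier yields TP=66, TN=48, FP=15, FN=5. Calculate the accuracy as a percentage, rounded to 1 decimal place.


Accuracy = (TP + TN) / (TP + TN + FP + FN) * 100
= (66 + 48) / (66 + 48 + 15 + 5)
= 114 / 134
= 0.8507
= 85.1%

85.1


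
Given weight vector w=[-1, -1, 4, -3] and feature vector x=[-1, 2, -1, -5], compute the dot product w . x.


Element-wise products:
-1 * -1 = 1
-1 * 2 = -2
4 * -1 = -4
-3 * -5 = 15
Sum = 1 + -2 + -4 + 15
= 10

10


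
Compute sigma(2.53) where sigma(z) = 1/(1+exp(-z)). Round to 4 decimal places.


sigmoid(z) = 1 / (1 + exp(-z))
exp(-(2.53)) = exp(-2.53) = 0.0797
1 + 0.0797 = 1.0797
1 / 1.0797 = 0.9262

0.9262


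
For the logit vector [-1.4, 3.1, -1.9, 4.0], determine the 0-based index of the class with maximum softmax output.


Softmax is a monotonic transformation, so it preserves the argmax.
We need to find the index of the maximum logit.
Index 0: -1.4
Index 1: 3.1
Index 2: -1.9
Index 3: 4.0
Maximum logit = 4.0 at index 3

3


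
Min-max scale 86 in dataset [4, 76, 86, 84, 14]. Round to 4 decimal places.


Min = 4, Max = 86
Range = 86 - 4 = 82
Scaled = (x - min) / (max - min)
= (86 - 4) / 82
= 82 / 82
= 1.0000

1.0000


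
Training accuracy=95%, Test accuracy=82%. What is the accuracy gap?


Gap = train_accuracy - test_accuracy
= 95 - 82
= 13%
This gap suggests the model is overfitting.

13


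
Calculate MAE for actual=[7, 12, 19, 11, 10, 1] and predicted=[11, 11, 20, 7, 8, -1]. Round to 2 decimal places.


Absolute errors: [4, 1, 1, 4, 2, 2]
Sum of absolute errors = 14
MAE = 14 / 6 = 2.33

2.33


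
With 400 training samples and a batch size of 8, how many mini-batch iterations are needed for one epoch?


Iterations per epoch = dataset_size / batch_size
= 400 / 8
= 50

50


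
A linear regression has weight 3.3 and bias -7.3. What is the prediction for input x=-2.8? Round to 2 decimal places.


y = 3.3 * -2.8 + (-7.3)
= -9.24 + (-7.3)
= -16.54

-16.54


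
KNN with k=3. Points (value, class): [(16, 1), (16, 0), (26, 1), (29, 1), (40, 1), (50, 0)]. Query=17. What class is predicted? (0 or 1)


Distances from query 17:
Point 16 (class 0): distance = 1
Point 16 (class 1): distance = 1
Point 26 (class 1): distance = 9
K=3 nearest neighbors: classes = [0, 1, 1]
Votes for class 1: 2 / 3
Majority vote => class 1

1


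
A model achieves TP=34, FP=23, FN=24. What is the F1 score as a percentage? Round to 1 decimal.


Precision = TP / (TP + FP) = 34 / 57 = 0.5965
Recall = TP / (TP + FN) = 34 / 58 = 0.5862
F1 = 2 * P * R / (P + R)
= 2 * 0.5965 * 0.5862 / (0.5965 + 0.5862)
= 0.6993 / 1.1827
= 0.5913
As percentage: 59.1%

59.1


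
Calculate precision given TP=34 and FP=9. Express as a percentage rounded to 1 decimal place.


Precision = TP / (TP + FP) * 100
= 34 / (34 + 9)
= 34 / 43
= 0.7907
= 79.1%

79.1


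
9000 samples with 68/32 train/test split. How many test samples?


Train samples = 9000 * 68% = 6120
Test samples = 9000 - 6120
= 2880

2880


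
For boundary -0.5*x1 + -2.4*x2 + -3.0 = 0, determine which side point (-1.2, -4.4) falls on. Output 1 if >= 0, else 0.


Compute -0.5 * -1.2 + -2.4 * -4.4 + -3.0
= 0.6 + 10.56 + -3.0
= 8.16
Since 8.16 >= 0, the point is on the positive side.

1


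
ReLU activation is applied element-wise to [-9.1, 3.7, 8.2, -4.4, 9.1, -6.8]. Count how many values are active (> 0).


ReLU(x) = max(0, x) for each element:
ReLU(-9.1) = 0
ReLU(3.7) = 3.7
ReLU(8.2) = 8.2
ReLU(-4.4) = 0
ReLU(9.1) = 9.1
ReLU(-6.8) = 0
Active neurons (>0): 3

3


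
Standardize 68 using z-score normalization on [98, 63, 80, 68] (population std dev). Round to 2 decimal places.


Mean = (98 + 63 + 80 + 68) / 4 = 77.25
Variance = sum((x_i - mean)^2) / n = 181.6875
Std = sqrt(181.6875) = 13.4792
Z = (x - mean) / std
= (68 - 77.25) / 13.4792
= -9.25 / 13.4792
= -0.69

-0.69


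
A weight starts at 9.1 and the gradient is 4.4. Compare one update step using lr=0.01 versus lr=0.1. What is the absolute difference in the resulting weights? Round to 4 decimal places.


With lr=0.01: w_new = 9.1 - 0.01 * 4.4 = 9.056
With lr=0.1: w_new = 9.1 - 0.1 * 4.4 = 8.66
Absolute difference = |9.056 - 8.66|
= 0.3960

0.3960


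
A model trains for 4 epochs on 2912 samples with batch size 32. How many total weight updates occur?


Iterations per epoch = 2912 / 32 = 91
Total updates = iterations_per_epoch * epochs
= 91 * 4
= 364

364


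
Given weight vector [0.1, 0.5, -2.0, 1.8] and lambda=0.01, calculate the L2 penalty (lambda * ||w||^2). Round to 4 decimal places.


Squaring each weight:
0.1^2 = 0.01
0.5^2 = 0.25
(-2.0)^2 = 4.0
1.8^2 = 3.24
Sum of squares = 7.5
Penalty = 0.01 * 7.5 = 0.0750

0.0750


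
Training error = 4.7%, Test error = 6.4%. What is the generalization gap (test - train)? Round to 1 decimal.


Generalization gap = test_error - train_error
= 6.4 - 4.7
= 1.7%
A small gap suggests good generalization.

1.7


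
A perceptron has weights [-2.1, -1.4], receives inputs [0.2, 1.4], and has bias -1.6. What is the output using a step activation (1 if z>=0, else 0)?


z = w . x + b
= -2.1*0.2 + -1.4*1.4 + -1.6
= -0.42 + -1.96 + -1.6
= -2.38 + -1.6
= -3.98
Since z = -3.98 < 0, output = 0

0


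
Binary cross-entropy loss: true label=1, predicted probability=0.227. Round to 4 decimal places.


For y=1: Loss = -log(p)
= -log(0.227)
= -(-1.4828)
= 1.4828

1.4828


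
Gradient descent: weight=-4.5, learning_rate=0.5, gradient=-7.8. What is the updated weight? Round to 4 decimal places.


w_new = w_old - lr * gradient
= -4.5 - 0.5 * -7.8
= -4.5 - (-3.9)
= -0.6000

-0.6000


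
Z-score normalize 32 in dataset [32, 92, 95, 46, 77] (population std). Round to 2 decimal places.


Mean = (32 + 92 + 95 + 46 + 77) / 5 = 68.4
Variance = sum((x_i - mean)^2) / n = 633.04
Std = sqrt(633.04) = 25.1603
Z = (x - mean) / std
= (32 - 68.4) / 25.1603
= -36.4 / 25.1603
= -1.45

-1.45


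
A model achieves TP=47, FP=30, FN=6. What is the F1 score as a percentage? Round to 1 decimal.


Precision = TP / (TP + FP) = 47 / 77 = 0.6104
Recall = TP / (TP + FN) = 47 / 53 = 0.8868
F1 = 2 * P * R / (P + R)
= 2 * 0.6104 * 0.8868 / (0.6104 + 0.8868)
= 1.0826 / 1.4972
= 0.7231
As percentage: 72.3%

72.3


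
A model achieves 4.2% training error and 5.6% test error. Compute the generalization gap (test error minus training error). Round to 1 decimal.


Generalization gap = test_error - train_error
= 5.6 - 4.2
= 1.4%
A small gap suggests good generalization.

1.4


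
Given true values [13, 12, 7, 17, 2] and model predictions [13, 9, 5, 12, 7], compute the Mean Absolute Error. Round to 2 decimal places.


Absolute errors: [0, 3, 2, 5, 5]
Sum of absolute errors = 15
MAE = 15 / 5 = 3.00

3.00


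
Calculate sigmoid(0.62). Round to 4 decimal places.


sigmoid(z) = 1 / (1 + exp(-z))
exp(-(0.62)) = exp(-0.62) = 0.5379
1 + 0.5379 = 1.5379
1 / 1.5379 = 0.6502

0.6502


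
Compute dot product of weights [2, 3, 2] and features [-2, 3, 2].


Element-wise products:
2 * -2 = -4
3 * 3 = 9
2 * 2 = 4
Sum = -4 + 9 + 4
= 9

9


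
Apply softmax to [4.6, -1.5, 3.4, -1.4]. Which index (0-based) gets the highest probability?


Softmax is a monotonic transformation, so it preserves the argmax.
We need to find the index of the maximum logit.
Index 0: 4.6
Index 1: -1.5
Index 2: 3.4
Index 3: -1.4
Maximum logit = 4.6 at index 0

0


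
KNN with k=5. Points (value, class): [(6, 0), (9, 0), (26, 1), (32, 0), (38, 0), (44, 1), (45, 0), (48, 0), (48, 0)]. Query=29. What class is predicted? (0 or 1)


Distances from query 29:
Point 32 (class 0): distance = 3
Point 26 (class 1): distance = 3
Point 38 (class 0): distance = 9
Point 44 (class 1): distance = 15
Point 45 (class 0): distance = 16
K=5 nearest neighbors: classes = [0, 1, 0, 1, 0]
Votes for class 1: 2 / 5
Majority vote => class 0

0


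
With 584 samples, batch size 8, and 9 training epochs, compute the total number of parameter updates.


Iterations per epoch = 584 / 8 = 73
Total updates = iterations_per_epoch * epochs
= 73 * 9
= 657

657


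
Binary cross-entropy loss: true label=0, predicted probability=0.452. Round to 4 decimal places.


For y=0: Loss = -log(1-p)
= -log(1 - 0.452)
= -log(0.548)
= -(-0.6015)
= 0.6015

0.6015


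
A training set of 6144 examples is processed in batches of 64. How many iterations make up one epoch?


Iterations per epoch = dataset_size / batch_size
= 6144 / 64
= 96

96


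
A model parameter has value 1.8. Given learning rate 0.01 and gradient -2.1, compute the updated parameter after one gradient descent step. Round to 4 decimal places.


w_new = w_old - lr * gradient
= 1.8 - 0.01 * -2.1
= 1.8 - (-0.021)
= 1.8210

1.8210


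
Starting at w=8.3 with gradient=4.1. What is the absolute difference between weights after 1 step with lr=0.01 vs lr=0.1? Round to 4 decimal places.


With lr=0.01: w_new = 8.3 - 0.01 * 4.1 = 8.259
With lr=0.1: w_new = 8.3 - 0.1 * 4.1 = 7.89
Absolute difference = |8.259 - 7.89|
= 0.3690

0.3690


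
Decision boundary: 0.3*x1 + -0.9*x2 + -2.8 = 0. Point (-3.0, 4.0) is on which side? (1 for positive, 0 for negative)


Compute 0.3 * -3.0 + -0.9 * 4.0 + -2.8
= -0.9 + -3.6 + -2.8
= -7.3
Since -7.3 < 0, the point is on the negative side.

0


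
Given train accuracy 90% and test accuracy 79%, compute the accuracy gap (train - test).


Gap = train_accuracy - test_accuracy
= 90 - 79
= 11%
This gap suggests the model is overfitting.

11


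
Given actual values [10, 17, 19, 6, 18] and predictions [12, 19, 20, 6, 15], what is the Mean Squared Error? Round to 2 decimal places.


Differences: [-2, -2, -1, 0, 3]
Squared errors: [4, 4, 1, 0, 9]
Sum of squared errors = 18
MSE = 18 / 5 = 3.60

3.60


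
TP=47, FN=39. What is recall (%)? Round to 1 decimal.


Recall = TP / (TP + FN) * 100
= 47 / (47 + 39)
= 47 / 86
= 0.5465
= 54.7%

54.7


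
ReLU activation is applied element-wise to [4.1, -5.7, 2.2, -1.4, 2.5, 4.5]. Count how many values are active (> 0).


ReLU(x) = max(0, x) for each element:
ReLU(4.1) = 4.1
ReLU(-5.7) = 0
ReLU(2.2) = 2.2
ReLU(-1.4) = 0
ReLU(2.5) = 2.5
ReLU(4.5) = 4.5
Active neurons (>0): 4

4


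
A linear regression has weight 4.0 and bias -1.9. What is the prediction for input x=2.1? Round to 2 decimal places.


y = 4.0 * 2.1 + (-1.9)
= 8.4 + (-1.9)
= 6.50

6.50


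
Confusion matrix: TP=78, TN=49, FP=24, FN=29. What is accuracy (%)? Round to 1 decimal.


Accuracy = (TP + TN) / (TP + TN + FP + FN) * 100
= (78 + 49) / (78 + 49 + 24 + 29)
= 127 / 180
= 0.7056
= 70.6%

70.6


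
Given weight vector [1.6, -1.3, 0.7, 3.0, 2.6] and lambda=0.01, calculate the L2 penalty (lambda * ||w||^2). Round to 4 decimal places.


Squaring each weight:
1.6^2 = 2.56
(-1.3)^2 = 1.69
0.7^2 = 0.49
3.0^2 = 9.0
2.6^2 = 6.76
Sum of squares = 20.5
Penalty = 0.01 * 20.5 = 0.2050

0.2050


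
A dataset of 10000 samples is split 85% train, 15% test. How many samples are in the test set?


Train samples = 10000 * 85% = 8500
Test samples = 10000 - 8500
= 1500

1500


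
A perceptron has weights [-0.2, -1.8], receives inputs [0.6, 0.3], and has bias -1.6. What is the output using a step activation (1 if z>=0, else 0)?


z = w . x + b
= -0.2*0.6 + -1.8*0.3 + -1.6
= -0.12 + -0.54 + -1.6
= -0.66 + -1.6
= -2.26
Since z = -2.26 < 0, output = 0

0


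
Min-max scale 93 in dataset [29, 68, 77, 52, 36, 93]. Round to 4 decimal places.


Min = 29, Max = 93
Range = 93 - 29 = 64
Scaled = (x - min) / (max - min)
= (93 - 29) / 64
= 64 / 64
= 1.0000

1.0000


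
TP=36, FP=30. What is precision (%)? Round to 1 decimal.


Precision = TP / (TP + FP) * 100
= 36 / (36 + 30)
= 36 / 66
= 0.5455
= 54.5%

54.5


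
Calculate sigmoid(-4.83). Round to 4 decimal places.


sigmoid(z) = 1 / (1 + exp(-z))
exp(-(-4.83)) = exp(4.83) = 125.211
1 + 125.211 = 126.211
1 / 126.211 = 0.0079

0.0079


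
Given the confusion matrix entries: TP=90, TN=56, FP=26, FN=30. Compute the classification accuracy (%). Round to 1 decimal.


Accuracy = (TP + TN) / (TP + TN + FP + FN) * 100
= (90 + 56) / (90 + 56 + 26 + 30)
= 146 / 202
= 0.7228
= 72.3%

72.3


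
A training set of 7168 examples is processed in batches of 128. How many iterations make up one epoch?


Iterations per epoch = dataset_size / batch_size
= 7168 / 128
= 56

56


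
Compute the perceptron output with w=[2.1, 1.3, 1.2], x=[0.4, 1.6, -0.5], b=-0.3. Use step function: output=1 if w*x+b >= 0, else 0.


z = w . x + b
= 2.1*0.4 + 1.3*1.6 + 1.2*-0.5 + -0.3
= 0.84 + 2.08 + -0.6 + -0.3
= 2.32 + -0.3
= 2.02
Since z = 2.02 >= 0, output = 1

1


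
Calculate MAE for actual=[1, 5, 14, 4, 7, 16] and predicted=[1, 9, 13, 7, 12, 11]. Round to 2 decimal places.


Absolute errors: [0, 4, 1, 3, 5, 5]
Sum of absolute errors = 18
MAE = 18 / 6 = 3.00

3.00


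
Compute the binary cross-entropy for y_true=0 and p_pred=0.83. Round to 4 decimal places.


For y=0: Loss = -log(1-p)
= -log(1 - 0.83)
= -log(0.17)
= -(-1.772)
= 1.7720

1.7720


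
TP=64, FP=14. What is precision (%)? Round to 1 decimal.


Precision = TP / (TP + FP) * 100
= 64 / (64 + 14)
= 64 / 78
= 0.8205
= 82.1%

82.1


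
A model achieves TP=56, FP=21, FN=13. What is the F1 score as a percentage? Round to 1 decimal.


Precision = TP / (TP + FP) = 56 / 77 = 0.7273
Recall = TP / (TP + FN) = 56 / 69 = 0.8116
F1 = 2 * P * R / (P + R)
= 2 * 0.7273 * 0.8116 / (0.7273 + 0.8116)
= 1.1805 / 1.5389
= 0.7671
As percentage: 76.7%

76.7


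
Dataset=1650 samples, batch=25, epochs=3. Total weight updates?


Iterations per epoch = 1650 / 25 = 66
Total updates = iterations_per_epoch * epochs
= 66 * 3
= 198

198


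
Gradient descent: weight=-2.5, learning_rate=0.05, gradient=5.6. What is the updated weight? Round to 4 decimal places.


w_new = w_old - lr * gradient
= -2.5 - 0.05 * 5.6
= -2.5 - (0.28)
= -2.7800

-2.7800


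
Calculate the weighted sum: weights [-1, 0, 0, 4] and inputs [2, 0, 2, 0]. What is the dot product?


Element-wise products:
-1 * 2 = -2
0 * 0 = 0
0 * 2 = 0
4 * 0 = 0
Sum = -2 + 0 + 0 + 0
= -2

-2


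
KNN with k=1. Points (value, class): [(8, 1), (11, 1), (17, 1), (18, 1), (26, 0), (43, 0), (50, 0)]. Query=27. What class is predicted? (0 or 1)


Distances from query 27:
Point 26 (class 0): distance = 1
K=1 nearest neighbors: classes = [0]
Votes for class 1: 0 / 1
Majority vote => class 0

0


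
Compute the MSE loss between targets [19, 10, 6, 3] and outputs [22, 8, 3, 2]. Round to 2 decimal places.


Differences: [-3, 2, 3, 1]
Squared errors: [9, 4, 9, 1]
Sum of squared errors = 23
MSE = 23 / 4 = 5.75

5.75


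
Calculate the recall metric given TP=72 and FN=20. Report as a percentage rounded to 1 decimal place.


Recall = TP / (TP + FN) * 100
= 72 / (72 + 20)
= 72 / 92
= 0.7826
= 78.3%

78.3


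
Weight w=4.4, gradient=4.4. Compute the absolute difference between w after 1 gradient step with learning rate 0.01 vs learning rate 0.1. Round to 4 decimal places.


With lr=0.01: w_new = 4.4 - 0.01 * 4.4 = 4.356
With lr=0.1: w_new = 4.4 - 0.1 * 4.4 = 3.96
Absolute difference = |4.356 - 3.96|
= 0.3960

0.3960


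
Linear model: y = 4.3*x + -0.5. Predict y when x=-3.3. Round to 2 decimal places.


y = 4.3 * -3.3 + (-0.5)
= -14.19 + (-0.5)
= -14.69

-14.69


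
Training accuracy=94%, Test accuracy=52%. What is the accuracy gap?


Gap = train_accuracy - test_accuracy
= 94 - 52
= 42%
This large gap strongly indicates overfitting.

42


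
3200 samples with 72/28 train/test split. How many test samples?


Train samples = 3200 * 72% = 2304
Test samples = 3200 - 2304
= 896

896


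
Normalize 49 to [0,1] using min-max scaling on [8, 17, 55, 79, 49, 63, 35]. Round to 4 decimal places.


Min = 8, Max = 79
Range = 79 - 8 = 71
Scaled = (x - min) / (max - min)
= (49 - 8) / 71
= 41 / 71
= 0.5775

0.5775


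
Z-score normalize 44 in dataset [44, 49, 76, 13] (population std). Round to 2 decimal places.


Mean = (44 + 49 + 76 + 13) / 4 = 45.5
Variance = sum((x_i - mean)^2) / n = 500.25
Std = sqrt(500.25) = 22.3663
Z = (x - mean) / std
= (44 - 45.5) / 22.3663
= -1.5 / 22.3663
= -0.07

-0.07


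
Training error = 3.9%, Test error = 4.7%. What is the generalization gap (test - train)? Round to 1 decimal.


Generalization gap = test_error - train_error
= 4.7 - 3.9
= 0.8%
A small gap suggests good generalization.

0.8


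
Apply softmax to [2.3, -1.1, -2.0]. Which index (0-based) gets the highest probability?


Softmax is a monotonic transformation, so it preserves the argmax.
We need to find the index of the maximum logit.
Index 0: 2.3
Index 1: -1.1
Index 2: -2.0
Maximum logit = 2.3 at index 0

0


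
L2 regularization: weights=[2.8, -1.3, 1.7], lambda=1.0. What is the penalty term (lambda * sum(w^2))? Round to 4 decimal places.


Squaring each weight:
2.8^2 = 7.84
(-1.3)^2 = 1.69
1.7^2 = 2.89
Sum of squares = 12.42
Penalty = 1.0 * 12.42 = 12.4200

12.4200


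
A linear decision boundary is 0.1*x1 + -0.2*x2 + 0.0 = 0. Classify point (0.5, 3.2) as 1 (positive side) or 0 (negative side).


Compute 0.1 * 0.5 + -0.2 * 3.2 + 0.0
= 0.05 + -0.64 + 0.0
= -0.59
Since -0.59 < 0, the point is on the negative side.

0


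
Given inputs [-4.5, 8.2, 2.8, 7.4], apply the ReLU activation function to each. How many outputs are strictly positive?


ReLU(x) = max(0, x) for each element:
ReLU(-4.5) = 0
ReLU(8.2) = 8.2
ReLU(2.8) = 2.8
ReLU(7.4) = 7.4
Active neurons (>0): 3

3


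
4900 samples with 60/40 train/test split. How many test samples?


Train samples = 4900 * 60% = 2940
Test samples = 4900 - 2940
= 1960

1960


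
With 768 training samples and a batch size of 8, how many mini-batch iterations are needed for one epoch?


Iterations per epoch = dataset_size / batch_size
= 768 / 8
= 96

96


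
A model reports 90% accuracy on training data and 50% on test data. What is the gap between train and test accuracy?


Gap = train_accuracy - test_accuracy
= 90 - 50
= 40%
This large gap strongly indicates overfitting.

40


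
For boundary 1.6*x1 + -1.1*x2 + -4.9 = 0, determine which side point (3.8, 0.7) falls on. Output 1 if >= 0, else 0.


Compute 1.6 * 3.8 + -1.1 * 0.7 + -4.9
= 6.08 + -0.77 + -4.9
= 0.41
Since 0.41 >= 0, the point is on the positive side.

1


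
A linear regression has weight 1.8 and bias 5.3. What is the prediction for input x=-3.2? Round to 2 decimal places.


y = 1.8 * -3.2 + (5.3)
= -5.76 + (5.3)
= -0.46

-0.46


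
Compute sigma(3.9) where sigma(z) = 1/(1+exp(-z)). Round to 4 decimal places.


sigmoid(z) = 1 / (1 + exp(-z))
exp(-(3.9)) = exp(-3.9) = 0.0202
1 + 0.0202 = 1.0202
1 / 1.0202 = 0.9802

0.9802


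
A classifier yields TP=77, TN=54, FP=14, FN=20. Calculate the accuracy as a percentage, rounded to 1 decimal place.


Accuracy = (TP + TN) / (TP + TN + FP + FN) * 100
= (77 + 54) / (77 + 54 + 14 + 20)
= 131 / 165
= 0.7939
= 79.4%

79.4


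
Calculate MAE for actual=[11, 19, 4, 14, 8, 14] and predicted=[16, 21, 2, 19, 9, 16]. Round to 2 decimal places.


Absolute errors: [5, 2, 2, 5, 1, 2]
Sum of absolute errors = 17
MAE = 17 / 6 = 2.83

2.83


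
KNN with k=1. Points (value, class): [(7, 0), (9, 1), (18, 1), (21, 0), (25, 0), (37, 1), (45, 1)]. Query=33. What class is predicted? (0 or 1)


Distances from query 33:
Point 37 (class 1): distance = 4
K=1 nearest neighbors: classes = [1]
Votes for class 1: 1 / 1
Majority vote => class 1

1


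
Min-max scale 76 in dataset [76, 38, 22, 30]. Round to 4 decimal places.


Min = 22, Max = 76
Range = 76 - 22 = 54
Scaled = (x - min) / (max - min)
= (76 - 22) / 54
= 54 / 54
= 1.0000

1.0000


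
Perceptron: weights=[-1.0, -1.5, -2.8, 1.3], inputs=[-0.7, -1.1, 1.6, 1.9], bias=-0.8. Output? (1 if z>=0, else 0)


z = w . x + b
= -1.0*-0.7 + -1.5*-1.1 + -2.8*1.6 + 1.3*1.9 + -0.8
= 0.7 + 1.65 + -4.48 + 2.47 + -0.8
= 0.34 + -0.8
= -0.46
Since z = -0.46 < 0, output = 0

0


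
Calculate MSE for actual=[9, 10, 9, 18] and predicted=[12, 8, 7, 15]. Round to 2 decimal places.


Differences: [-3, 2, 2, 3]
Squared errors: [9, 4, 4, 9]
Sum of squared errors = 26
MSE = 26 / 4 = 6.50

6.50


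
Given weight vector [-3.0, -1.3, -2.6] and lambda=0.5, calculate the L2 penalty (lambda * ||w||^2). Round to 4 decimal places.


Squaring each weight:
(-3.0)^2 = 9.0
(-1.3)^2 = 1.69
(-2.6)^2 = 6.76
Sum of squares = 17.45
Penalty = 0.5 * 17.45 = 8.7250

8.7250


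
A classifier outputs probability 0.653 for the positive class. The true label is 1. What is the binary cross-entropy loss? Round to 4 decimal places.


For y=1: Loss = -log(p)
= -log(0.653)
= -(-0.4262)
= 0.4262

0.4262


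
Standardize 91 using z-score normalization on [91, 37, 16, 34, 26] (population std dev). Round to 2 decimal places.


Mean = (91 + 37 + 16 + 34 + 26) / 5 = 40.8
Variance = sum((x_i - mean)^2) / n = 682.96
Std = sqrt(682.96) = 26.1335
Z = (x - mean) / std
= (91 - 40.8) / 26.1335
= 50.2 / 26.1335
= 1.92

1.92


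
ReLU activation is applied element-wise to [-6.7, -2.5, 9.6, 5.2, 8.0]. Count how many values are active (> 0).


ReLU(x) = max(0, x) for each element:
ReLU(-6.7) = 0
ReLU(-2.5) = 0
ReLU(9.6) = 9.6
ReLU(5.2) = 5.2
ReLU(8.0) = 8.0
Active neurons (>0): 3

3


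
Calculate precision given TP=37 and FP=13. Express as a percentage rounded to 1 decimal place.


Precision = TP / (TP + FP) * 100
= 37 / (37 + 13)
= 37 / 50
= 0.74
= 74.0%

74.0


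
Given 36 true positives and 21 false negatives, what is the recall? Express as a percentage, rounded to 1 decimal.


Recall = TP / (TP + FN) * 100
= 36 / (36 + 21)
= 36 / 57
= 0.6316
= 63.2%

63.2


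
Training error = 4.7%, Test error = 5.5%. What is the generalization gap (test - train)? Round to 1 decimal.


Generalization gap = test_error - train_error
= 5.5 - 4.7
= 0.8%
A small gap suggests good generalization.

0.8


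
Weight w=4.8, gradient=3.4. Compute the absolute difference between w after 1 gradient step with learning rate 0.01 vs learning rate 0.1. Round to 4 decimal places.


With lr=0.01: w_new = 4.8 - 0.01 * 3.4 = 4.766
With lr=0.1: w_new = 4.8 - 0.1 * 3.4 = 4.46
Absolute difference = |4.766 - 4.46|
= 0.3060

0.3060


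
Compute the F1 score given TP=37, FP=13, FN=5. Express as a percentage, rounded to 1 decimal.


Precision = TP / (TP + FP) = 37 / 50 = 0.74
Recall = TP / (TP + FN) = 37 / 42 = 0.881
F1 = 2 * P * R / (P + R)
= 2 * 0.74 * 0.881 / (0.74 + 0.881)
= 1.3038 / 1.621
= 0.8043
As percentage: 80.4%

80.4


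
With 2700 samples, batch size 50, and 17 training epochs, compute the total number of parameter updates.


Iterations per epoch = 2700 / 50 = 54
Total updates = iterations_per_epoch * epochs
= 54 * 17
= 918

918


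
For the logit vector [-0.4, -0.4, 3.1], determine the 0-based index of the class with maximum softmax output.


Softmax is a monotonic transformation, so it preserves the argmax.
We need to find the index of the maximum logit.
Index 0: -0.4
Index 1: -0.4
Index 2: 3.1
Maximum logit = 3.1 at index 2

2


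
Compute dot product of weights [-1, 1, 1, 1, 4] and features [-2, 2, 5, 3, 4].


Element-wise products:
-1 * -2 = 2
1 * 2 = 2
1 * 5 = 5
1 * 3 = 3
4 * 4 = 16
Sum = 2 + 2 + 5 + 3 + 16
= 28

28


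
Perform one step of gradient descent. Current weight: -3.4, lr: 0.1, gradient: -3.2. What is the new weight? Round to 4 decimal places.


w_new = w_old - lr * gradient
= -3.4 - 0.1 * -3.2
= -3.4 - (-0.32)
= -3.0800

-3.0800


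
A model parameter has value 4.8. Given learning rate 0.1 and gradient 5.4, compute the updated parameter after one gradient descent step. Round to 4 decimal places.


w_new = w_old - lr * gradient
= 4.8 - 0.1 * 5.4
= 4.8 - (0.54)
= 4.2600

4.2600


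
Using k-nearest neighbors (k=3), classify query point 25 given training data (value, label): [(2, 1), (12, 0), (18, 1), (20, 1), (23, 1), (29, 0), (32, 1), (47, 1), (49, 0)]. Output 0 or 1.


Distances from query 25:
Point 23 (class 1): distance = 2
Point 29 (class 0): distance = 4
Point 20 (class 1): distance = 5
K=3 nearest neighbors: classes = [1, 0, 1]
Votes for class 1: 2 / 3
Majority vote => class 1

1


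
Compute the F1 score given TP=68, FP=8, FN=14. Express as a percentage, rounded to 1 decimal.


Precision = TP / (TP + FP) = 68 / 76 = 0.8947
Recall = TP / (TP + FN) = 68 / 82 = 0.8293
F1 = 2 * P * R / (P + R)
= 2 * 0.8947 * 0.8293 / (0.8947 + 0.8293)
= 1.484 / 1.724
= 0.8608
As percentage: 86.1%

86.1


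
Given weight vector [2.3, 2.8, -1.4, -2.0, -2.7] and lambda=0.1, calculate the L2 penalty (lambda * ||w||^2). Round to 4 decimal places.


Squaring each weight:
2.3^2 = 5.29
2.8^2 = 7.84
(-1.4)^2 = 1.96
(-2.0)^2 = 4.0
(-2.7)^2 = 7.29
Sum of squares = 26.38
Penalty = 0.1 * 26.38 = 2.6380

2.6380
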